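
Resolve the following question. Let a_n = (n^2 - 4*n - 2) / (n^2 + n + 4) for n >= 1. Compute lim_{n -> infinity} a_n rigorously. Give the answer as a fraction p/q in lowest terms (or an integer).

Divide numerator and denominator by n^2, the highest power:
numerator / n^2 = 1 - 4/n - 2/n^2
denominator / n^2 = 1 + 1/n + 4/n^2
As n -> infinity, all terms of the form c/n^k (k >= 1) tend to 0.
So numerator / n^2 -> 1 and denominator / n^2 -> 1.
Therefore lim a_n = 1.

1


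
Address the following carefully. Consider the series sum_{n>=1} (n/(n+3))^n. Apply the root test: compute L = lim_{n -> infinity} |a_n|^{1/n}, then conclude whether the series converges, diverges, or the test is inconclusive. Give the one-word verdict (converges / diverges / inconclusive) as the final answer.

Let a_n denote the general term. Form |a_n|^(1/n) and simplify:
|a_n|^(1/n) = n/(n + 3)
Take the limit as n -> infinity: L = 1.
Since L = 1, the root test is inconclusive. (In fact a_n = (n/(n+3))^n -> e^(-3) != 0, so the nth-term test shows divergence; but the root test itself gives no conclusion.)

inconclusive


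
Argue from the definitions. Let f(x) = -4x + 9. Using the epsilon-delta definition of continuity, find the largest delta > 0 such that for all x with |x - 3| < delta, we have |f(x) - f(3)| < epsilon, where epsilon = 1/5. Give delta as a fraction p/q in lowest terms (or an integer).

We compute f(3) = -4*(3) + 9 = -3.
|f(x) - f(3)| = |-4x + 9 - (-3)| = |-4(x - 3)| = 4|x - 3|.
We need 4|x - 3| < 1/5, i.e. |x - 3| < 1/5 / 4 = 1/20.
So any delta <= 1/20 works. Conversely, if delta > 1/20, then x = 3 + 1/20 satisfies |x - 3| = 1/20 < delta but |f(x) - f(3)| = 4 * 1/20 = 1/5, which is not < 1/5; so no larger delta works.
Hence the largest such delta is 1/20.

1/20


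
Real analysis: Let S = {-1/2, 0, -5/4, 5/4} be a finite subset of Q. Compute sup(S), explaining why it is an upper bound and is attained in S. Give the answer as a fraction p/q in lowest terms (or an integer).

S is finite, so sup(S) = max(S).
Sorted decreasing:
5/4, 0, -1/2, -5/4
The extremum is 5/4.
For every x in S, x <= 5/4. And 5/4 is in S, so it is attained.
Therefore sup(S) = 5/4.

5/4


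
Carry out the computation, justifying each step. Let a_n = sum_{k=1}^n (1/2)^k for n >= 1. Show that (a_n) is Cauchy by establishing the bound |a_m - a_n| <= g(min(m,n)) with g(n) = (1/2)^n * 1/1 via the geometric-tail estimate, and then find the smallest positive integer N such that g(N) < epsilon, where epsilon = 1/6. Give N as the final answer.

For m > n >= 1: |a_m - a_n| = sum_{k=n+1}^m (1/2)^k < sum_{k=n+1}^infinity (1/2)^k = (1/2)^(n+1) / (1 - 1/2) = (1/2)^n * (1/2) * (2/1) = (1/2)^n * 1/1.
So g(n) = (1/2)^n / 1. Since g(n) -> 0, (a_n) is Cauchy.
Now solve g(N) < 1/6: (1/2)^N / 1 < 1/6 <=> 2^N > 1 / (1 * 1/6) = 6.
Check powers of 2: 2^2 = 4 <= 6, 2^3 = 8 > 6.
So the smallest such N is 3. Check: g(3) = 1/(1 * 8) = 1/8 < 1/6.

3


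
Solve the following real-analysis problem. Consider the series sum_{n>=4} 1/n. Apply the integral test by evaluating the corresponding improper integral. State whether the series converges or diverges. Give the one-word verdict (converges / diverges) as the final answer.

Let f(x) = 1/x. Then f is positive, continuous, and decreasing on [4, infinity), so the integral test applies.
Compute the improper integral int_{4}^infinity f(x) dx:
  antiderivative F(x) = log(x).
  As x -> infinity, log(x) -> infinity.
  So int = infinity - log(4) = infinity. By the integral test, the series diverges.

diverges


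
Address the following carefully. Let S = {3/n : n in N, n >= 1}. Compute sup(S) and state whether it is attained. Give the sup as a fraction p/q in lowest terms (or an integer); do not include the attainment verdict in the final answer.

Analysis:
- Values: 3, 3/2, 1, 3/4, ... strictly decreasing.
- The maximum is 3 (n=1); sup = 3 (attained).
- The set is bounded below by 0; 3/n -> 0 so 0 is the greatest lower bound.
- 0 is not in the set, so inf = 0 is not attained.
Conclusion: sup(S) = 3, attained in S.

3


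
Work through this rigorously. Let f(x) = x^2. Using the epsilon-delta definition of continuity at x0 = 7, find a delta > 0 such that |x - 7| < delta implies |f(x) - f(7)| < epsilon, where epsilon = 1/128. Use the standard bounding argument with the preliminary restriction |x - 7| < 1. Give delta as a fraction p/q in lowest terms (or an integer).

Factor: |x^2 - (7)^2| = |x - 7| * |x + 7|.
Impose |x - 7| < 1 first. Then |x + 7| = |(x - 7) + 2*(7)| <= |x - 7| + 2*|7| < 1 + 14 = 15.
So |x^2 - (7)^2| < delta * 15.
We need delta * 15 <= 1/128, i.e. delta <= 1/128/15 = 1/1920.
Since 1/1920 < 1, this is tighter than 1; take delta = 1/1920.
So delta = 1/1920 works.

1/1920


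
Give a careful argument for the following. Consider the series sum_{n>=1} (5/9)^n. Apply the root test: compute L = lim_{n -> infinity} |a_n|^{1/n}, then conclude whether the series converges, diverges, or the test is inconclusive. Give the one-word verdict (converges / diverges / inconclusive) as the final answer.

Let a_n denote the general term. Form |a_n|^(1/n) and simplify:
|a_n|^(1/n) = 5/9
Take the limit as n -> infinity: L = 5/9.
Since L = 5/9 < 1, the root test implies convergence.

converges


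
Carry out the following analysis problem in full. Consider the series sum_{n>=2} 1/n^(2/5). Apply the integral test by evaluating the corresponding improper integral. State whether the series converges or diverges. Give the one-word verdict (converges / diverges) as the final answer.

Let f(x) = x^(-2/5). Then f is positive, continuous, and decreasing on [2, infinity), so the integral test applies.
Compute the improper integral int_{2}^infinity f(x) dx:
  antiderivative F(x) = 5*x^(3/5)/3.
  As x -> infinity, F(x) -> infinity (since p = 2/5 < 1).
  So the integral diverges. By the integral test, the series diverges.

diverges


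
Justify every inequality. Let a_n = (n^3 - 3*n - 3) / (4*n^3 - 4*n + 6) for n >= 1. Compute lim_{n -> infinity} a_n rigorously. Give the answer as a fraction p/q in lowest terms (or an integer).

Divide numerator and denominator by n^3, the highest power:
numerator / n^3 = 1 - 3/n^2 - 3/n^3
denominator / n^3 = 4 - 4/n^2 + 6/n^3
As n -> infinity, all terms of the form c/n^k (k >= 1) tend to 0.
So numerator / n^3 -> 1 and denominator / n^3 -> 4.
Therefore lim a_n = 1/4.

1/4


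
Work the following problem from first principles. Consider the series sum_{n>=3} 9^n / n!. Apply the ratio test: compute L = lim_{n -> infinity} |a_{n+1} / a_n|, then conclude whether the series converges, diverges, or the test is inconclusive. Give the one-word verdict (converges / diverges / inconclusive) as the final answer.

Let a_n denote the general term. Form the ratio a_{n+1}/a_n and simplify:
a_{n+1}/a_n = 9/(n + 1)
Take the limit as n -> infinity: L = 0.
Since L = 0 < 1, the ratio test implies the series converges.

converges


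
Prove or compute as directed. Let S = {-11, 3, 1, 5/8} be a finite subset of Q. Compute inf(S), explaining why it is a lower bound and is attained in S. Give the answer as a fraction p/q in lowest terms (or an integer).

S is finite, so inf(S) = min(S).
Sorted increasing:
-11, 5/8, 1, 3
The extremum is -11.
For every x in S, x >= -11. And -11 is in S, so it is attained.
Therefore inf(S) = -11.

-11


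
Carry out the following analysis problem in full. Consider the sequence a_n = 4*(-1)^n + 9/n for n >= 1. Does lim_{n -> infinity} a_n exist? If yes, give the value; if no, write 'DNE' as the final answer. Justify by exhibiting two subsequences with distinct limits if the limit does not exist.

Examine the behaviour of a_n along subsequences.
a_{2k} = 4 + 9/(2k) -> 4. a_{2k+1} = -4 + 9/(2k+1) -> -4.
Since these two subsequential limits are 4 and -4, distinct, the full sequence cannot converge (a convergent sequence has all subsequences tending to the same limit). So lim a_n does not exist.

DNE


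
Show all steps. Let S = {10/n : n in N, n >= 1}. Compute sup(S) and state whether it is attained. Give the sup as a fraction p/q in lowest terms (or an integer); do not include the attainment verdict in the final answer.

Analysis:
- Values: 10, 5, 10/3, 5/2, ... strictly decreasing.
- The maximum is 10 (n=1); sup = 10 (attained).
- The set is bounded below by 0; 10/n -> 0 so 0 is the greatest lower bound.
- 0 is not in the set, so inf = 0 is not attained.
Conclusion: sup(S) = 10, attained in S.

10


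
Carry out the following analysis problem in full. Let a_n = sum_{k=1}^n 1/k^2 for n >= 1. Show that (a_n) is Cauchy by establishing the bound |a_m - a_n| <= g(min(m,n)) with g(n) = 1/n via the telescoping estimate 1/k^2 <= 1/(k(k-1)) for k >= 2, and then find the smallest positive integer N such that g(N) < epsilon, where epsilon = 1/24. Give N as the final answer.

For m > n >= 1: |a_m - a_n| = sum_{k=n+1}^m 1/k^2.
Use 1/k^2 <= 1/(k(k-1)) = 1/(k-1) - 1/k for k >= 2:
sum_{k=n+1}^m 1/k^2 <= sum_{k=n+1}^m (1/(k-1) - 1/k) = 1/n - 1/m <= 1/n.
By symmetry the same bound holds with n,m swapped, so |a_m - a_n| <= 1/min(m,n) = g(min(m,n)). Since g(n) -> 0, (a_n) is Cauchy.
Now solve g(N) < 1/24: 1/N < 1/24 <=> N > 1/(1/24) = 24.
The smallest integer strictly greater than 24 is N = 25.
Check: g(25) = 1/25 < 1/24; g(24) = 1/24 >= 1/24. So N = 25.

25


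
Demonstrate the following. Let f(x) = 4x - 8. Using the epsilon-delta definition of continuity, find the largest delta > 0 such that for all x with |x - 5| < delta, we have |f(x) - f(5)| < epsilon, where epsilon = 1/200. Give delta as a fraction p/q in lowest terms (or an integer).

We compute f(5) = 4*(5) - 8 = 12.
|f(x) - f(5)| = |4x - 8 - (12)| = |4(x - 5)| = 4|x - 5|.
We need 4|x - 5| < 1/200, i.e. |x - 5| < 1/200 / 4 = 1/800.
So any delta <= 1/800 works. Conversely, if delta > 1/800, then x = 5 + 1/800 satisfies |x - 5| = 1/800 < delta but |f(x) - f(5)| = 4 * 1/800 = 1/200, which is not < 1/200; so no larger delta works.
Hence the largest such delta is 1/800.

1/800


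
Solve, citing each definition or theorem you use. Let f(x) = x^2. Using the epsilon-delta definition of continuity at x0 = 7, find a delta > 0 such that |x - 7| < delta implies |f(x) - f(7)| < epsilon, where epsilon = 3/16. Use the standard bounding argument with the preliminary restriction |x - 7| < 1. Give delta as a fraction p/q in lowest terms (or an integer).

Factor: |x^2 - (7)^2| = |x - 7| * |x + 7|.
Impose |x - 7| < 1 first. Then |x + 7| = |(x - 7) + 2*(7)| <= |x - 7| + 2*|7| < 1 + 14 = 15.
So |x^2 - (7)^2| < delta * 15.
We need delta * 15 <= 3/16, i.e. delta <= 3/16/15 = 1/80.
Since 1/80 < 1, this is tighter than 1; take delta = 1/80.
So delta = 1/80 works.

1/80


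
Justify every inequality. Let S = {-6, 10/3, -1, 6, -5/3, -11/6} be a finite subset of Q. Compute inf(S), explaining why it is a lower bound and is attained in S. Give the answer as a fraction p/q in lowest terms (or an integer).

S is finite, so inf(S) = min(S).
Sorted increasing:
-6, -11/6, -5/3, -1, 10/3, 6
The extremum is -6.
For every x in S, x >= -6. And -6 is in S, so it is attained.
Therefore inf(S) = -6.

-6


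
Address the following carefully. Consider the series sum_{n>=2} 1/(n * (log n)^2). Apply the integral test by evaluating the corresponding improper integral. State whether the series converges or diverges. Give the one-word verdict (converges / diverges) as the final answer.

Let f(x) = 1/(x*log(x)^2). Then f is positive, continuous, and decreasing on [2, infinity), so the integral test applies.
Compute the improper integral int_{2}^infinity f(x) dx:
  antiderivative F(x) = -1/log(x).
  F(x) -> 0 as x -> infinity.  int = 0 - F(2) = 1/log(2) < infinity. By the integral test, the series converges.

converges


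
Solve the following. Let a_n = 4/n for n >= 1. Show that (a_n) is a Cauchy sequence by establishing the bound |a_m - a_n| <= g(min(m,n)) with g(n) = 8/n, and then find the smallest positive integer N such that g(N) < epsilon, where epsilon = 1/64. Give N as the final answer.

For any m, n >= 1, by the triangle inequality:
|a_m - a_n| = |4/m - 4/n| <= 4*1/m + 4*1/n <= 8/min(m,n).
So g(n) = 8/n bounds the Cauchy difference. Since g(n) -> 0, (a_n) is Cauchy.
Now solve g(N) < 1/64: 8/N < 1/64 <=> N > 8 / (1/64) = 512.
The smallest integer strictly greater than 512 is N = 513.
Check: g(513) = 8/513 = 8/513 < 1/64; g(512) = 1/64 >= 1/64. So N = 513.

513


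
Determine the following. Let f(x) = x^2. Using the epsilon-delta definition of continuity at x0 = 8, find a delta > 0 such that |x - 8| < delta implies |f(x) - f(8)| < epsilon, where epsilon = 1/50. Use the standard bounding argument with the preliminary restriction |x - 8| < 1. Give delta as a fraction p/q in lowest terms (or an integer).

Factor: |x^2 - (8)^2| = |x - 8| * |x + 8|.
Impose |x - 8| < 1 first. Then |x + 8| = |(x - 8) + 2*(8)| <= |x - 8| + 2*|8| < 1 + 16 = 17.
So |x^2 - (8)^2| < delta * 17.
We need delta * 17 <= 1/50, i.e. delta <= 1/50/17 = 1/850.
Since 1/850 < 1, this is tighter than 1; take delta = 1/850.
So delta = 1/850 works.

1/850


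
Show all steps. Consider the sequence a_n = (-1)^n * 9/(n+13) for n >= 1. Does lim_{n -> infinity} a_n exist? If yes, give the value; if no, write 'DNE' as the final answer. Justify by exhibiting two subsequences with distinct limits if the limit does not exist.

Examine the behaviour of a_n along subsequences.
Even-n subsequence a_{2k} = 9/(2k+13) -> 0. Odd-n subsequence a_{2k+1} = -9/(2k+14) -> 0. Both tend to 0, which suggests the limit is 0; verify directly.
|a_n - 0| = 9/(n+13) < 9/n for every n >= 1.
Given epsilon > 0, choose a positive integer N > 9/epsilon. Then for all n >= N, |a_n| < 9/n <= 9/N < epsilon.
So by the definition of the limit, lim a_n exists and equals 0.

0


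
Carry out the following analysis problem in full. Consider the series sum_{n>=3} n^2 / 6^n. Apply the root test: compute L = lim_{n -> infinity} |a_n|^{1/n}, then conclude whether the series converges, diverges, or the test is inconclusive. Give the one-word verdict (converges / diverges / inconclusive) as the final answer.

Let a_n denote the general term. Form |a_n|^(1/n) and simplify:
|a_n|^(1/n) = n^(2/n)/6
Take the limit as n -> infinity: L = 1/6.
Since L = 1/6 < 1, the root test implies convergence.

converges


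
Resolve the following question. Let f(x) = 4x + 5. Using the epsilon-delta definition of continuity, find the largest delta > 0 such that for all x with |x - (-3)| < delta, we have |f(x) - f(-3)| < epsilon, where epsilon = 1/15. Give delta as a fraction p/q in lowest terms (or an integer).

We compute f(-3) = 4*(-3) + 5 = -7.
|f(x) - f(-3)| = |4x + 5 - (-7)| = |4(x - (-3))| = 4|x - (-3)|.
We need 4|x - (-3)| < 1/15, i.e. |x - (-3)| < 1/15 / 4 = 1/60.
So any delta <= 1/60 works. Conversely, if delta > 1/60, then x = -3 + 1/60 satisfies |x - (-3)| = 1/60 < delta but |f(x) - f(-3)| = 4 * 1/60 = 1/15, which is not < 1/15; so no larger delta works.
Hence the largest such delta is 1/60.

1/60


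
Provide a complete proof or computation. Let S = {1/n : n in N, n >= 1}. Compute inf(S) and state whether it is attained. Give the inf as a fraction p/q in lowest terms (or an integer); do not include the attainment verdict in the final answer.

Analysis:
- Values: 1, 1/2, 1/3, 1/4, ... strictly decreasing.
- The maximum is 1 (n=1); sup = 1 (attained).
- The set is bounded below by 0; 1/n -> 0 so 0 is the greatest lower bound.
- 0 is not in the set, so inf = 0 is not attained.
Conclusion: inf(S) = 0, not attained in S.

0


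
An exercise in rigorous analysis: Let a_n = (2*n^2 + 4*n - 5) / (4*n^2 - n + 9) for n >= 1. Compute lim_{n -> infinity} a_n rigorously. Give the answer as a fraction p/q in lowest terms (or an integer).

Divide numerator and denominator by n^2, the highest power:
numerator / n^2 = 2 + 4/n - 5/n^2
denominator / n^2 = 4 - 1/n + 9/n^2
As n -> infinity, all terms of the form c/n^k (k >= 1) tend to 0.
So numerator / n^2 -> 2 and denominator / n^2 -> 4.
Therefore lim a_n = 1/2.

1/2


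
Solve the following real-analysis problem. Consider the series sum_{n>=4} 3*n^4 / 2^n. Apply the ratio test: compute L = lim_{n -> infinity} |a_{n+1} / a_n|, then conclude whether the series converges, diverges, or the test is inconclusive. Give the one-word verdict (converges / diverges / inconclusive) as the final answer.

Let a_n denote the general term. Form the ratio a_{n+1}/a_n and simplify:
a_{n+1}/a_n = (n + 1)^4/(2*n^4)
Take the limit as n -> infinity: L = 1/2.
Since L = 1/2 < 1, the ratio test implies the series converges.

converges


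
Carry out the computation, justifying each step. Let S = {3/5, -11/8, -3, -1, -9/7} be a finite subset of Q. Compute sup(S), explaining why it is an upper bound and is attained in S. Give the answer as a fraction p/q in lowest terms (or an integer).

S is finite, so sup(S) = max(S).
Sorted decreasing:
3/5, -1, -9/7, -11/8, -3
The extremum is 3/5.
For every x in S, x <= 3/5. And 3/5 is in S, so it is attained.
Therefore sup(S) = 3/5.

3/5


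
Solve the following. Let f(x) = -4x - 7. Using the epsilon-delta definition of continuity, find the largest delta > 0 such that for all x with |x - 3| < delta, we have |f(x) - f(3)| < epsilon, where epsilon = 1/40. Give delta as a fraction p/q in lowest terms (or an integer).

We compute f(3) = -4*(3) - 7 = -19.
|f(x) - f(3)| = |-4x - 7 - (-19)| = |-4(x - 3)| = 4|x - 3|.
We need 4|x - 3| < 1/40, i.e. |x - 3| < 1/40 / 4 = 1/160.
So any delta <= 1/160 works. Conversely, if delta > 1/160, then x = 3 + 1/160 satisfies |x - 3| = 1/160 < delta but |f(x) - f(3)| = 4 * 1/160 = 1/40, which is not < 1/40; so no larger delta works.
Hence the largest such delta is 1/160.

1/160


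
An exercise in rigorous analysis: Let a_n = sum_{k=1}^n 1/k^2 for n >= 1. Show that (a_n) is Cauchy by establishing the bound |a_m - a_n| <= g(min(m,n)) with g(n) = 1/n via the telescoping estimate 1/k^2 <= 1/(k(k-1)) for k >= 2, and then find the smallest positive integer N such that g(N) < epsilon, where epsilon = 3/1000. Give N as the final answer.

For m > n >= 1: |a_m - a_n| = sum_{k=n+1}^m 1/k^2.
Use 1/k^2 <= 1/(k(k-1)) = 1/(k-1) - 1/k for k >= 2:
sum_{k=n+1}^m 1/k^2 <= sum_{k=n+1}^m (1/(k-1) - 1/k) = 1/n - 1/m <= 1/n.
By symmetry the same bound holds with n,m swapped, so |a_m - a_n| <= 1/min(m,n) = g(min(m,n)). Since g(n) -> 0, (a_n) is Cauchy.
Now solve g(N) < 3/1000: 1/N < 3/1000 <=> N > 1/(3/1000) = 1000/3.
The smallest integer strictly greater than 1000/3 is N = 334.
Check: g(334) = 1/334 < 3/1000; g(333) = 1/333 >= 3/1000. So N = 334.

334


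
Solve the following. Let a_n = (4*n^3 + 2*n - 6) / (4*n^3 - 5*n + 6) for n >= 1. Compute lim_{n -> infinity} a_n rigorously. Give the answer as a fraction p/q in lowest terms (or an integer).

Divide numerator and denominator by n^3, the highest power:
numerator / n^3 = 4 + 2/n^2 - 6/n^3
denominator / n^3 = 4 - 5/n^2 + 6/n^3
As n -> infinity, all terms of the form c/n^k (k >= 1) tend to 0.
So numerator / n^3 -> 4 and denominator / n^3 -> 4.
Therefore lim a_n = 1.

1


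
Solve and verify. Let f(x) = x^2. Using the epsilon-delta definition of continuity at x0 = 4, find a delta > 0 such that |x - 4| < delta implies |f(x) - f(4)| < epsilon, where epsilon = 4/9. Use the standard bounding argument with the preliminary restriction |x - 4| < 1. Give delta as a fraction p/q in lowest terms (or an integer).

Factor: |x^2 - (4)^2| = |x - 4| * |x + 4|.
Impose |x - 4| < 1 first. Then |x + 4| = |(x - 4) + 2*(4)| <= |x - 4| + 2*|4| < 1 + 8 = 9.
So |x^2 - (4)^2| < delta * 9.
We need delta * 9 <= 4/9, i.e. delta <= 4/9/9 = 4/81.
Since 4/81 < 1, this is tighter than 1; take delta = 4/81.
So delta = 4/81 works.

4/81


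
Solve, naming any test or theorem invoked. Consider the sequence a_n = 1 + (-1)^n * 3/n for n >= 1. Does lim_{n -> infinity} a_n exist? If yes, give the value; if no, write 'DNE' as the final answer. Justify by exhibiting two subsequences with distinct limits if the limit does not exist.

Examine the behaviour of a_n along subsequences.
Even-n subsequence a_{2k} = 1 + 3/(2k) -> 1. Odd-n subsequence a_{2k+1} = 1 - 3/(2k+1) -> 1. Both tend to 1, which suggests the limit is 1; verify directly.
|a_n - 1| = |(-1)^n * 3/n| = 3/n for every n >= 1.
Given epsilon > 0, choose a positive integer N > 3/epsilon. Then for all n >= N, |a_n - 1| = 3/n <= 3/N < epsilon.
So by the definition of the limit, lim a_n exists and equals 1.

1


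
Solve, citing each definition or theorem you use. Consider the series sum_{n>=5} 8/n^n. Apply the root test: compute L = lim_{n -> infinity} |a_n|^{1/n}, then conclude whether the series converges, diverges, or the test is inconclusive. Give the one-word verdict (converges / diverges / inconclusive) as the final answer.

Let a_n denote the general term. Form |a_n|^(1/n) and simplify:
|a_n|^(1/n) = 2^(3/n)/n
Take the limit as n -> infinity: L = 0.
Since L = 0 < 1, the root test implies convergence.

converges


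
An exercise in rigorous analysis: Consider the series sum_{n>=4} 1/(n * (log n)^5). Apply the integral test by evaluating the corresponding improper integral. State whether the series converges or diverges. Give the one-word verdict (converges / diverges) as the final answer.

Let f(x) = 1/(x*log(x)^5). Then f is positive, continuous, and decreasing on [4, infinity), so the integral test applies.
Compute the improper integral int_{4}^infinity f(x) dx:
  antiderivative F(x) = -1/(4*log(x)^4).
  F(x) -> 0 as x -> infinity.  int = 0 - F(4) = 1/(4*log(4)^4) < infinity. By the integral test, the series converges.

converges


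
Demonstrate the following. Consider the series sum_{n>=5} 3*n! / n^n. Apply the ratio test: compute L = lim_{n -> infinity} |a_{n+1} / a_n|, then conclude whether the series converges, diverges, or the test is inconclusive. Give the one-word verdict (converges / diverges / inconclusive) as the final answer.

Let a_n denote the general term. Form the ratio a_{n+1}/a_n and simplify:
a_{n+1}/a_n = (n/(n + 1))^n
Take the limit as n -> infinity: L = exp(-1).
Since L = exp(-1) < 1, the ratio test implies the series converges.

converges


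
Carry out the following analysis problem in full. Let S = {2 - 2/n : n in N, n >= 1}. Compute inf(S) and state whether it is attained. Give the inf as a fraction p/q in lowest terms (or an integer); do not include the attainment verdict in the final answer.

Analysis:
- Values: 0, 1, 4/3, 3/2, ... strictly increasing.
- Minimum is 0 (n=1); inf = 0 (attained).
- 2 - 2/n -> 2 from below; sup = 2, not attained.
Conclusion: inf(S) = 0, attained in S.

0


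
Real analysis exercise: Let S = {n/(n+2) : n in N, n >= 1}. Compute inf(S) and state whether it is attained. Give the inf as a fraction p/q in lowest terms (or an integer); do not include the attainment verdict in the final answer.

Analysis:
- Values: 1/3, 1/2, 3/5, 2/3, ... strictly increasing.
- Minimum is 1/3 (n=1); inf = 1/3 (attained).
- n/(n+2) = 1 - 2/(n+2) -> 1 from below as n -> infinity, and never equals 1.
- So sup = 1 (not attained).
Conclusion: inf(S) = 1/3, attained in S.

1/3


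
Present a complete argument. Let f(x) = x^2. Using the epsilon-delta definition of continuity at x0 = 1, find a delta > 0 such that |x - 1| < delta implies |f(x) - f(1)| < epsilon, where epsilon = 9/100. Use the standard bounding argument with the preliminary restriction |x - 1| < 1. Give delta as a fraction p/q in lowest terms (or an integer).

Factor: |x^2 - (1)^2| = |x - 1| * |x + 1|.
Impose |x - 1| < 1 first. Then |x + 1| = |(x - 1) + 2*(1)| <= |x - 1| + 2*|1| < 1 + 2 = 3.
So |x^2 - (1)^2| < delta * 3.
We need delta * 3 <= 9/100, i.e. delta <= 9/100/3 = 3/100.
Since 3/100 < 1, this is tighter than 1; take delta = 3/100.
So delta = 3/100 works.

3/100


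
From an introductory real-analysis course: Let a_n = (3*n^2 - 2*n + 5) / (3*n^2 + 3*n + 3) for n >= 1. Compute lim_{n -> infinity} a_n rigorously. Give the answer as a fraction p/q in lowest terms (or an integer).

Divide numerator and denominator by n^2, the highest power:
numerator / n^2 = 3 - 2/n + 5/n^2
denominator / n^2 = 3 + 3/n + 3/n^2
As n -> infinity, all terms of the form c/n^k (k >= 1) tend to 0.
So numerator / n^2 -> 3 and denominator / n^2 -> 3.
Therefore lim a_n = 1.

1


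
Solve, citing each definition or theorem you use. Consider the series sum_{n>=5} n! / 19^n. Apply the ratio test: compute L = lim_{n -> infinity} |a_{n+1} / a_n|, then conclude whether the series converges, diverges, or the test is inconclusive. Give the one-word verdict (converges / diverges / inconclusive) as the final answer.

Let a_n denote the general term. Form the ratio a_{n+1}/a_n and simplify:
a_{n+1}/a_n = n/19 + 1/19
Take the limit as n -> infinity: L = infinity.
Since L = infinity > 1 (or L = infinity), the ratio test implies the series diverges.

diverges


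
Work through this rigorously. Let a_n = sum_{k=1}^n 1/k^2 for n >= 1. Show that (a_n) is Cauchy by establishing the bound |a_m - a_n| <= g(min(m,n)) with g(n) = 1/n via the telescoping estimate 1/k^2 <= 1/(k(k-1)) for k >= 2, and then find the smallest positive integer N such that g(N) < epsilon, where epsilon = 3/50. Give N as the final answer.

For m > n >= 1: |a_m - a_n| = sum_{k=n+1}^m 1/k^2.
Use 1/k^2 <= 1/(k(k-1)) = 1/(k-1) - 1/k for k >= 2:
sum_{k=n+1}^m 1/k^2 <= sum_{k=n+1}^m (1/(k-1) - 1/k) = 1/n - 1/m <= 1/n.
By symmetry the same bound holds with n,m swapped, so |a_m - a_n| <= 1/min(m,n) = g(min(m,n)). Since g(n) -> 0, (a_n) is Cauchy.
Now solve g(N) < 3/50: 1/N < 3/50 <=> N > 1/(3/50) = 50/3.
The smallest integer strictly greater than 50/3 is N = 17.
Check: g(17) = 1/17 < 3/50; g(16) = 1/16 >= 3/50. So N = 17.

17


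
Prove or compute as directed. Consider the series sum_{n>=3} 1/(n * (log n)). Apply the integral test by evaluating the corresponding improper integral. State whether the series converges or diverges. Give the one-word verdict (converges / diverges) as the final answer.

Let f(x) = 1/(x*log(x)). Then f is positive, continuous, and decreasing on [3, infinity), so the integral test applies.
Compute the improper integral int_{3}^infinity f(x) dx:
  antiderivative F(x) = log(log(x)).
  F(x) = log(log(x)) -> infinity as x -> infinity. The integral diverges, so by the integral test, the series diverges.

diverges


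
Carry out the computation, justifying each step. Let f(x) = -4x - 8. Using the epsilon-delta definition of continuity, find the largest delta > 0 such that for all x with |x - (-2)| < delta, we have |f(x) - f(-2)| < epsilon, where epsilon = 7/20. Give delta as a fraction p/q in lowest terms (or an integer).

We compute f(-2) = -4*(-2) - 8 = 0.
|f(x) - f(-2)| = |-4x - 8 - (0)| = |-4(x - (-2))| = 4|x - (-2)|.
We need 4|x - (-2)| < 7/20, i.e. |x - (-2)| < 7/20 / 4 = 7/80.
So any delta <= 7/80 works. Conversely, if delta > 7/80, then x = -2 + 7/80 satisfies |x - (-2)| = 7/80 < delta but |f(x) - f(-2)| = 4 * 7/80 = 7/20, which is not < 7/20; so no larger delta works.
Hence the largest such delta is 7/80.

7/80


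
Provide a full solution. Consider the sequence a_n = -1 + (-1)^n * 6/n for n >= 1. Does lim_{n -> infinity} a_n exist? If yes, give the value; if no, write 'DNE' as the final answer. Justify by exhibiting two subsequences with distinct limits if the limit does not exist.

Examine the behaviour of a_n along subsequences.
Even-n subsequence a_{2k} = -1 + 6/(2k) -> -1. Odd-n subsequence a_{2k+1} = -1 - 6/(2k+1) -> -1. Both tend to -1, which suggests the limit is -1; verify directly.
|a_n - (-1)| = |(-1)^n * 6/n| = 6/n for every n >= 1.
Given epsilon > 0, choose a positive integer N > 6/epsilon. Then for all n >= N, |a_n - (-1)| = 6/n <= 6/N < epsilon.
So by the definition of the limit, lim a_n exists and equals -1.

-1


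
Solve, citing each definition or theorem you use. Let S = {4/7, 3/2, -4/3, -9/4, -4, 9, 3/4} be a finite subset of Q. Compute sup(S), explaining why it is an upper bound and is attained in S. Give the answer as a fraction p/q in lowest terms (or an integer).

S is finite, so sup(S) = max(S).
Sorted decreasing:
9, 3/2, 3/4, 4/7, -4/3, -9/4, -4
The extremum is 9.
For every x in S, x <= 9. And 9 is in S, so it is attained.
Therefore sup(S) = 9.

9


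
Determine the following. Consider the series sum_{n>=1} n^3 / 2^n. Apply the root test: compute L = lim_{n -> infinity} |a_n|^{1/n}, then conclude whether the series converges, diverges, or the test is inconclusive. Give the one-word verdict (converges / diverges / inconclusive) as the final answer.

Let a_n denote the general term. Form |a_n|^(1/n) and simplify:
|a_n|^(1/n) = n^(3/n)/2
Take the limit as n -> infinity: L = 1/2.
Since L = 1/2 < 1, the root test implies convergence.

converges


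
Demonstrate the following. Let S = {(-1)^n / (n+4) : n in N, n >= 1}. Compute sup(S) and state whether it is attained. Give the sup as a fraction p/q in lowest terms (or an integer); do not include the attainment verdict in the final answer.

Analysis:
- Values: -1/5, 1/6, -1/7, 1/8, -1/9, ...
- Positive terms (even n): 1/(2+4), 1/(4+4), ... decreasing -> max = 1/6 (n=2).
- Negative terms (odd n): -1/(1+4), -1/(3+4), ... increasing -> min = -1/5 (n=1).
- So sup = 1/6 (attained at n=2); inf = -1/5 (attained at n=1).
Conclusion: sup(S) = 1/6, attained in S.

1/6


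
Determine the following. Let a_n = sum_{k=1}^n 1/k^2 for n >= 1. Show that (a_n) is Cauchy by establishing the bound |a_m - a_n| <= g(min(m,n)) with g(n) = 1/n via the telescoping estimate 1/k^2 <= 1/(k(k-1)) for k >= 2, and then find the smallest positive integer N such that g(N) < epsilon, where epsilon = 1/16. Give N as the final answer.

For m > n >= 1: |a_m - a_n| = sum_{k=n+1}^m 1/k^2.
Use 1/k^2 <= 1/(k(k-1)) = 1/(k-1) - 1/k for k >= 2:
sum_{k=n+1}^m 1/k^2 <= sum_{k=n+1}^m (1/(k-1) - 1/k) = 1/n - 1/m <= 1/n.
By symmetry the same bound holds with n,m swapped, so |a_m - a_n| <= 1/min(m,n) = g(min(m,n)). Since g(n) -> 0, (a_n) is Cauchy.
Now solve g(N) < 1/16: 1/N < 1/16 <=> N > 1/(1/16) = 16.
The smallest integer strictly greater than 16 is N = 17.
Check: g(17) = 1/17 < 1/16; g(16) = 1/16 >= 1/16. So N = 17.

17


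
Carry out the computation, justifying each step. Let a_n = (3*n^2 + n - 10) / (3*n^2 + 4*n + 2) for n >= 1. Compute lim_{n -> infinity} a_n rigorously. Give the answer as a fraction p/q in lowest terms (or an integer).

Divide numerator and denominator by n^2, the highest power:
numerator / n^2 = 3 + 1/n - 10/n^2
denominator / n^2 = 3 + 4/n + 2/n^2
As n -> infinity, all terms of the form c/n^k (k >= 1) tend to 0.
So numerator / n^2 -> 3 and denominator / n^2 -> 3.
Therefore lim a_n = 1.

1


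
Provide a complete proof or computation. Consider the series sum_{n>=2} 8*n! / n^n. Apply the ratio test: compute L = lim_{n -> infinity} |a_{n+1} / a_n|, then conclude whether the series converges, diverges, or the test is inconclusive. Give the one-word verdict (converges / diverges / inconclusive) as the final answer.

Let a_n denote the general term. Form the ratio a_{n+1}/a_n and simplify:
a_{n+1}/a_n = (n/(n + 1))^n
Take the limit as n -> infinity: L = exp(-1).
Since L = exp(-1) < 1, the ratio test implies the series converges.

converges


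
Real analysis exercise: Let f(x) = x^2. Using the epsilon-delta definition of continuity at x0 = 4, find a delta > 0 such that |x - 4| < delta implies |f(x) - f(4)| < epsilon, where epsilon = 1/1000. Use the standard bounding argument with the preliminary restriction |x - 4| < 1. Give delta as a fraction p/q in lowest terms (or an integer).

Factor: |x^2 - (4)^2| = |x - 4| * |x + 4|.
Impose |x - 4| < 1 first. Then |x + 4| = |(x - 4) + 2*(4)| <= |x - 4| + 2*|4| < 1 + 8 = 9.
So |x^2 - (4)^2| < delta * 9.
We need delta * 9 <= 1/1000, i.e. delta <= 1/1000/9 = 1/9000.
Since 1/9000 < 1, this is tighter than 1; take delta = 1/9000.
So delta = 1/9000 works.

1/9000


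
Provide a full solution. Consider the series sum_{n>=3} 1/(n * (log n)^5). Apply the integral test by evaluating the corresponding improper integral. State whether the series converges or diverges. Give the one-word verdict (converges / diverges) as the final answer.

Let f(x) = 1/(x*log(x)^5). Then f is positive, continuous, and decreasing on [3, infinity), so the integral test applies.
Compute the improper integral int_{3}^infinity f(x) dx:
  antiderivative F(x) = -1/(4*log(x)^4).
  F(x) -> 0 as x -> infinity.  int = 0 - F(3) = 1/(4*log(3)^4) < infinity. By the integral test, the series converges.

converges


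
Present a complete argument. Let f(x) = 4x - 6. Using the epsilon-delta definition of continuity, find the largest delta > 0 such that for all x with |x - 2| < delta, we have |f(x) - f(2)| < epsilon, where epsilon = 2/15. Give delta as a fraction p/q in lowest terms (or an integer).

We compute f(2) = 4*(2) - 6 = 2.
|f(x) - f(2)| = |4x - 6 - (2)| = |4(x - 2)| = 4|x - 2|.
We need 4|x - 2| < 2/15, i.e. |x - 2| < 2/15 / 4 = 1/30.
So any delta <= 1/30 works. Conversely, if delta > 1/30, then x = 2 + 1/30 satisfies |x - 2| = 1/30 < delta but |f(x) - f(2)| = 4 * 1/30 = 2/15, which is not < 2/15; so no larger delta works.
Hence the largest such delta is 1/30.

1/30


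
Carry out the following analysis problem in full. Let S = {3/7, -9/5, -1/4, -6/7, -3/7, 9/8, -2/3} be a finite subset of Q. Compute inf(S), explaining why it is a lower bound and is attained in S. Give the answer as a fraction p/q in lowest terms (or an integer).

S is finite, so inf(S) = min(S).
Sorted increasing:
-9/5, -6/7, -2/3, -3/7, -1/4, 3/7, 9/8
The extremum is -9/5.
For every x in S, x >= -9/5. And -9/5 is in S, so it is attained.
Therefore inf(S) = -9/5.

-9/5


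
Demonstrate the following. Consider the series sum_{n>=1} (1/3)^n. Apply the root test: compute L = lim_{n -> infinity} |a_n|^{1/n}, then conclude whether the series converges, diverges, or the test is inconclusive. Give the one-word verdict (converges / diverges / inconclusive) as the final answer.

Let a_n denote the general term. Form |a_n|^(1/n) and simplify:
|a_n|^(1/n) = 1/3
Take the limit as n -> infinity: L = 1/3.
Since L = 1/3 < 1, the root test implies convergence.

converges


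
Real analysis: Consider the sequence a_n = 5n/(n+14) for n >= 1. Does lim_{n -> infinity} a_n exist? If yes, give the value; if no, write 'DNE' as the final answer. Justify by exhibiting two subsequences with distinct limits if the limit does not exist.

Examine the behaviour of a_n along subsequences.
Even-n subsequence a_{2k} = 5(2k)/(2k+14) -> 5. Odd-n subsequence a_{2k+1} = 5(2k+1)/(2k+15) -> 5. Both tend to 5, which suggests the limit is 5; verify directly.
|a_n - 5| = |5n - 5(n+14)| / (n+14) = 70/(n+14) < 70/n for every n >= 1.
Given epsilon > 0, choose a positive integer N > 70/epsilon. Then for all n >= N, |a_n - 5| < 70/n <= 70/N < epsilon.
So by the definition of the limit, lim a_n exists and equals 5.

5


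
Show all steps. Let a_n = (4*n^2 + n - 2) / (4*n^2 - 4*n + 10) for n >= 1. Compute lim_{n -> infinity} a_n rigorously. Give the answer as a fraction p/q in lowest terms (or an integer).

Divide numerator and denominator by n^2, the highest power:
numerator / n^2 = 4 + 1/n - 2/n^2
denominator / n^2 = 4 - 4/n + 10/n^2
As n -> infinity, all terms of the form c/n^k (k >= 1) tend to 0.
So numerator / n^2 -> 4 and denominator / n^2 -> 4.
Therefore lim a_n = 1.

1


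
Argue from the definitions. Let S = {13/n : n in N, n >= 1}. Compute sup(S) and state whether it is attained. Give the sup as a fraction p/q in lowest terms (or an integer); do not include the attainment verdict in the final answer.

Analysis:
- Values: 13, 13/2, 13/3, 13/4, ... strictly decreasing.
- The maximum is 13 (n=1); sup = 13 (attained).
- The set is bounded below by 0; 13/n -> 0 so 0 is the greatest lower bound.
- 0 is not in the set, so inf = 0 is not attained.
Conclusion: sup(S) = 13, attained in S.

13


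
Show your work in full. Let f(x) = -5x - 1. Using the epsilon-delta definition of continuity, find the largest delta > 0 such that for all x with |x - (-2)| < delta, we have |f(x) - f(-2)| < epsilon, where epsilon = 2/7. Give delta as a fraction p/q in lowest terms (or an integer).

We compute f(-2) = -5*(-2) - 1 = 9.
|f(x) - f(-2)| = |-5x - 1 - (9)| = |-5(x - (-2))| = 5|x - (-2)|.
We need 5|x - (-2)| < 2/7, i.e. |x - (-2)| < 2/7 / 5 = 2/35.
So any delta <= 2/35 works. Conversely, if delta > 2/35, then x = -2 + 2/35 satisfies |x - (-2)| = 2/35 < delta but |f(x) - f(-2)| = 5 * 2/35 = 2/7, which is not < 2/7; so no larger delta works.
Hence the largest such delta is 2/35.

2/35


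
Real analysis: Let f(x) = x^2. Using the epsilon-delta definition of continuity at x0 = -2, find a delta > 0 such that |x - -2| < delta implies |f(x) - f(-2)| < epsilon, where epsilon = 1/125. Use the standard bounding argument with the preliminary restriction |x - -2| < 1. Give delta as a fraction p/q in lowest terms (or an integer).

Factor: |x^2 - (-2)^2| = |x - -2| * |x + -2|.
Impose |x - -2| < 1 first. Then |x + -2| = |(x - -2) + 2*(-2)| <= |x - -2| + 2*|-2| < 1 + 4 = 5.
So |x^2 - (-2)^2| < delta * 5.
We need delta * 5 <= 1/125, i.e. delta <= 1/125/5 = 1/625.
Since 1/625 < 1, this is tighter than 1; take delta = 1/625.
So delta = 1/625 works.

1/625


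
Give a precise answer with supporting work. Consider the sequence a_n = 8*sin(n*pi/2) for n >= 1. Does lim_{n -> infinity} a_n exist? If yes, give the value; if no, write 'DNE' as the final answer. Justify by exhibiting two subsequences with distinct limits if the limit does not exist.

Examine the behaviour of a_n along subsequences.
a_{4k+1} = 8*sin(pi/2 + 2k*pi) = 8 -> 8. a_{4k+3} = 8*sin(3pi/2 + 2k*pi) = -8 -> -8.
Since these two subsequential limits are 8 and -8, distinct, the full sequence cannot converge (a convergent sequence has all subsequences tending to the same limit). So lim a_n does not exist.

DNE


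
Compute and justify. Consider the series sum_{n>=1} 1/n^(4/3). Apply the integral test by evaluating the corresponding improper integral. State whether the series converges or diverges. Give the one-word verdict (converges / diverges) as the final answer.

Let f(x) = x^(-4/3). Then f is positive, continuous, and decreasing on [1, infinity), so the integral test applies.
Compute the improper integral int_{1}^infinity f(x) dx:
  antiderivative F(x) = -3/x^(1/3).
  As x -> infinity, F(x) -> 0 (since p = 4/3 > 1).
  So int = F(infinity) - F(1) = 0 - (-3) = 3.
  Finite, so by the integral test, the series converges.

converges


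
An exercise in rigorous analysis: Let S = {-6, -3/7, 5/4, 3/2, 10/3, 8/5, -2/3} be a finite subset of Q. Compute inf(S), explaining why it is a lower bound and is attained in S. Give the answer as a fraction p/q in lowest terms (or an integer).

S is finite, so inf(S) = min(S).
Sorted increasing:
-6, -2/3, -3/7, 5/4, 3/2, 8/5, 10/3
The extremum is -6.
For every x in S, x >= -6. And -6 is in S, so it is attained.
Therefore inf(S) = -6.

-6


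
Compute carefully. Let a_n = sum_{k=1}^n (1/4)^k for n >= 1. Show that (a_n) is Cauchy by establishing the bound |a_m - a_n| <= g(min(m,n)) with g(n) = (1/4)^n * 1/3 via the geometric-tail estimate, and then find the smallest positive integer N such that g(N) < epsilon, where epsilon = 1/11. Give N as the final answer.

For m > n >= 1: |a_m - a_n| = sum_{k=n+1}^m (1/4)^k < sum_{k=n+1}^infinity (1/4)^k = (1/4)^(n+1) / (1 - 1/4) = (1/4)^n * (1/4) * (4/3) = (1/4)^n * 1/3.
So g(n) = (1/4)^n / 3. Since g(n) -> 0, (a_n) is Cauchy.
Now solve g(N) < 1/11: (1/4)^N / 3 < 1/11 <=> 4^N > 1 / (3 * 1/11) = 11/3.
Check powers of 4: 4^0 = 1 <= 11/3, 4^1 = 4 > 11/3.
So the smallest such N is 1. Check: g(1) = 1/(3 * 4) = 1/12 < 1/11.

1


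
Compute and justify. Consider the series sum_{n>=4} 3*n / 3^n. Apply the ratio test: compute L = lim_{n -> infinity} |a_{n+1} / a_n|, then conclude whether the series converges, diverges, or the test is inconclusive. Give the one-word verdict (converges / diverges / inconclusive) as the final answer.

Let a_n denote the general term. Form the ratio a_{n+1}/a_n and simplify:
a_{n+1}/a_n = (n + 1)/(3*n)
Take the limit as n -> infinity: L = 1/3.
Since L = 1/3 < 1, the ratio test implies the series converges.

converges
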